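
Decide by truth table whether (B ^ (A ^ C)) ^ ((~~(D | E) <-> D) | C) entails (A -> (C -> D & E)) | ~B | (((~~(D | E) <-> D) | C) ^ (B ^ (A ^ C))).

yes

A  B  C  D  E  |  φ  ψ
T  T  T  T  T  |  F  T
T  T  T  T  F  |  F  F
T  T  T  F  T  |  F  F
T  T  T  F  F  |  F  F
T  T  F  T  T  |  T  T
T  T  F  T  F  |  T  T
T  T  F  F  T  |  F  T
T  T  F  F  F  |  T  T
T  F  T  T  T  |  T  T
T  F  T  T  F  |  T  T
T  F  T  F  T  |  T  T
T  F  T  F  F  |  T  T
T  F  F  T  T  |  F  T
T  F  F  T  F  |  F  T
T  F  F  F  T  |  T  T
T  F  F  F  F  |  F  T
F  T  T  T  T  |  T  T
F  T  T  T  F  |  T  T
F  T  T  F  T  |  T  T
F  T  T  F  F  |  T  T
F  T  F  T  T  |  F  T
F  T  F  T  F  |  F  T
F  T  F  F  T  |  T  T
F  T  F  F  F  |  F  T
F  F  T  T  T  |  F  T
F  F  T  T  F  |  F  T
F  F  T  F  T  |  F  T
F  F  T  F  F  |  F  T
F  F  F  T  T  |  T  T
F  F  F  T  F  |  T  T
F  F  F  F  T  |  F  T
F  F  F  F  F  |  T  T
In every row where φ is true, ψ is also true, so φ ⊨ ψ.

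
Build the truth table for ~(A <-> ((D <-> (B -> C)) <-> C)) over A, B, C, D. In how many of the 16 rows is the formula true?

8

A | B | C | D || (B -> C) | (D <-> (B -> C)) | ((D <-> (B -> C)) <-> C) | φ
T | T | T | T ||    T     |        T         |            T             | F
T | T | T | F ||    T     |        F         |            F             | T
T | T | F | T ||    F     |        F         |            T             | F
T | T | F | F ||    F     |        T         |            F             | T
T | F | T | T ||    T     |        T         |            T             | F
T | F | T | F ||    T     |        F         |            F             | T
T | F | F | T ||    T     |        T         |            F             | T
T | F | F | F ||    T     |        F         |            T             | F
F | T | T | T ||    T     |        T         |            T             | T
F | T | T | F ||    T     |        F         |            F             | F
F | T | F | T ||    F     |        F         |            T             | T
F | T | F | F ||    F     |        T         |            F             | F
F | F | T | T ||    T     |        T         |            T             | T
F | F | T | F ||    T     |        F         |            F             | F
F | F | F | T ||    T     |        T         |            F             | F
F | F | F | F ||    T     |        F         |            T             | T
The formula is true on 8 of the 16 rows.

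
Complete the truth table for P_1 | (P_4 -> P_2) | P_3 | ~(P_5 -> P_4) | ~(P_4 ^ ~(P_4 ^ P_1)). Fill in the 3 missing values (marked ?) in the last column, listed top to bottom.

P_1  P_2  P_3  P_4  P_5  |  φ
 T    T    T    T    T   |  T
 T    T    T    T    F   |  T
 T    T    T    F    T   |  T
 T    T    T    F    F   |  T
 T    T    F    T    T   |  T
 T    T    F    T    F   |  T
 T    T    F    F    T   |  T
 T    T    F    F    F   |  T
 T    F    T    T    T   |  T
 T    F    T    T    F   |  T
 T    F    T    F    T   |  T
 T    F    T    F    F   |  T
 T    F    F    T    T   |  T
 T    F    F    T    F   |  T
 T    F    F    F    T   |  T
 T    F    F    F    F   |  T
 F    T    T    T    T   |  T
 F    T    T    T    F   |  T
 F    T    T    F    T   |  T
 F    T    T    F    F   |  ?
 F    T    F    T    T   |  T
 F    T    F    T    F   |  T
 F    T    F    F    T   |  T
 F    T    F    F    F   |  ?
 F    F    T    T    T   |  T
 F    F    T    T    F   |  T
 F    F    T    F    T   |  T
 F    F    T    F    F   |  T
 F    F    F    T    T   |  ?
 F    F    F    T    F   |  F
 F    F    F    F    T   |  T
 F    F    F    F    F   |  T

Row P_1=F, P_2=T, P_3=T, P_4=F, P_5=F: (P_1 | (P_4 -> P_2) | P_3 | ~(P_5 -> P_4)) = T, ~(P_4 ^ ~(P_4 ^ P_1)) = F, so the formula = T.
Row P_1=F, P_2=T, P_3=F, P_4=F, P_5=F: (P_1 | (P_4 -> P_2) | P_3 | ~(P_5 -> P_4)) = T, ~(P_4 ^ ~(P_4 ^ P_1)) = F, so the formula = T.
Row P_1=F, P_2=F, P_3=F, P_4=T, P_5=T: (P_1 | (P_4 -> P_2) | P_3 | ~(P_5 -> P_4)) = F, ~(P_4 ^ ~(P_4 ^ P_1)) = F, so the formula = F.

T, T, F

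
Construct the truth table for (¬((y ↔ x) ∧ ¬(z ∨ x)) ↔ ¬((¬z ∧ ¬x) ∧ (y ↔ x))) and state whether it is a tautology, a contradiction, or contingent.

x | y | z || (y ↔ x) | (z ∨ x) | ¬(z ∨ x) | ((y ↔ x) ∧ ¬(z ∨ x)) | ¬((y ↔ x) ∧ ¬(z ∨ x)) | ¬z | ¬x | (¬z ∧ ¬x) | ((¬z ∧ ¬x) ∧ (y ↔ x)) | ¬((¬z ∧ ¬x) ∧ (y ↔ x)) | φ
F | F | F ||    T    |    F    |    T     |          T           |           F           | T  | T  |     T     |           T           |           F            | T
F | F | T ||    T    |    T    |    F     |          F           |           T           | F  | T  |     F     |           F           |           T            | T
F | T | F ||    F    |    F    |    T     |          F           |           T           | T  | T  |     T     |           F           |           T            | T
F | T | T ||    F    |    T    |    F     |          F           |           T           | F  | T  |     F     |           F           |           T            | T
T | F | F ||    F    |    T    |    F     |          F           |           T           | T  | F  |     F     |           F           |           T            | T
T | F | T ||    F    |    T    |    F     |          F           |           T           | F  | F  |     F     |           F           |           T            | T
T | T | F ||    T    |    T    |    F     |          F           |           T           | T  | F  |     F     |           F           |           T            | T
T | T | T ||    T    |    T    |    F     |          F           |           T           | F  | F  |     F     |           F           |           T            | T
Every row is T, so the formula is a tautology.

tautology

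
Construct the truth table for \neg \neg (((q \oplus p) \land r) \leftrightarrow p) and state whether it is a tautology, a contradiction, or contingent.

contingent

p | q | r | (q \oplus p) | ((q \oplus p) \land r) | φ
- | - | - | ------------ | ---------------------- | -
1 | 1 | 1 |      0       |           0            | 0
1 | 1 | 0 |      0       |           0            | 0
1 | 0 | 1 |      1       |           1            | 1
1 | 0 | 0 |      1       |           0            | 0
0 | 1 | 1 |      1       |           1            | 0
0 | 1 | 0 |      1       |           0            | 1
0 | 0 | 1 |      0       |           0            | 1
0 | 0 | 0 |      0       |           0            | 1
4 of 8 rows are 1, so the formula is contingent.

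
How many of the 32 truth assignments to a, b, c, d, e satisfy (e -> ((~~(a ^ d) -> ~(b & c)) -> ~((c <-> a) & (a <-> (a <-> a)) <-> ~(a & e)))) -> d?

18

a  b  c  d  e  |  φ
0  0  0  0  0  |  0
0  0  0  0  1  |  0
0  0  0  1  0  |  1
0  0  0  1  1  |  1
0  0  1  0  0  |  0
0  0  1  0  1  |  0
0  0  1  1  0  |  1
0  0  1  1  1  |  1
0  1  0  0  0  |  0
0  1  0  0  1  |  0
0  1  0  1  0  |  1
0  1  0  1  1  |  1
0  1  1  0  0  |  0
0  1  1  0  1  |  0
0  1  1  1  0  |  1
0  1  1  1  1  |  1
1  0  0  0  0  |  0
1  0  0  0  1  |  1
1  0  0  1  0  |  1
1  0  0  1  1  |  1
1  0  1  0  0  |  0
1  0  1  0  1  |  0
1  0  1  1  0  |  1
1  0  1  1  1  |  1
1  1  0  0  0  |  0
1  1  0  0  1  |  1
1  1  0  1  0  |  1
1  1  0  1  1  |  1
1  1  1  0  0  |  0
1  1  1  0  1  |  0
1  1  1  1  0  |  1
1  1  1  1  1  |  1
The formula is true on 18 of the 32 rows.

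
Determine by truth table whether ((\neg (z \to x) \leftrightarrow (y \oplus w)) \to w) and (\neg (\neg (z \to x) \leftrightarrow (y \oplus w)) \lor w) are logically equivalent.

x | y | z | w | φ | ψ
- | - | - | - | - | -
F | F | F | F | F | F
F | F | F | T | T | T
F | F | T | F | T | T
F | F | T | T | T | T
F | T | F | F | T | T
F | T | F | T | T | T
F | T | T | F | F | F
F | T | T | T | T | T
T | F | F | F | F | F
T | F | F | T | T | T
T | F | T | F | F | F
T | F | T | T | T | T
T | T | F | F | T | T
T | T | F | T | T | T
T | T | T | F | T | T
T | T | T | T | T | T
The columns for φ and ψ agree on every row, so they are logically equivalent.

equivalent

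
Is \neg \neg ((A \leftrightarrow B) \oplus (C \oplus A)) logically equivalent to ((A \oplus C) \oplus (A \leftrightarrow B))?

equivalent

  A   |   B   |   C   ||   φ   |   ψ  
 True |  True |  True ||  True |  True
 True |  True | False || False | False
 True | False |  True || False | False
 True | False | False ||  True |  True
False |  True |  True ||  True |  True
False |  True | False || False | False
False | False |  True || False | False
False | False | False ||  True |  True
The columns for φ and ψ agree on every row, so they are logically equivalent.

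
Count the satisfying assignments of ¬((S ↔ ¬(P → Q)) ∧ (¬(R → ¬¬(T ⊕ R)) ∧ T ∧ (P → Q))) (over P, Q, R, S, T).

P  Q  R  S  T  |  φ
1  1  1  1  1  |  1
1  1  1  1  0  |  1
1  1  1  0  1  |  0
1  1  1  0  0  |  1
1  1  0  1  1  |  1
1  1  0  1  0  |  1
1  1  0  0  1  |  1
1  1  0  0  0  |  1
1  0  1  1  1  |  1
1  0  1  1  0  |  1
1  0  1  0  1  |  1
1  0  1  0  0  |  1
1  0  0  1  1  |  1
1  0  0  1  0  |  1
1  0  0  0  1  |  1
1  0  0  0  0  |  1
0  1  1  1  1  |  1
0  1  1  1  0  |  1
0  1  1  0  1  |  0
0  1  1  0  0  |  1
0  1  0  1  1  |  1
0  1  0  1  0  |  1
0  1  0  0  1  |  1
0  1  0  0  0  |  1
0  0  1  1  1  |  1
0  0  1  1  0  |  1
0  0  1  0  1  |  0
0  0  1  0  0  |  1
0  0  0  1  1  |  1
0  0  0  1  0  |  1
0  0  0  0  1  |  1
0  0  0  0  0  |  1
The formula is true on 29 of the 32 rows.

29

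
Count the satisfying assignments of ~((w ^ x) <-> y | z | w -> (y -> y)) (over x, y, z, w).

8

x  y  z  w     (w ^ x)  (y | z | w)  (y -> y)  ((y | z | w) -> (y -> y))  φ
1  1  1  1        0          1          1                  1              1
1  1  1  0        1          1          1                  1              0
1  1  0  1        0          1          1                  1              1
1  1  0  0        1          1          1                  1              0
1  0  1  1        0          1          1                  1              1
1  0  1  0        1          1          1                  1              0
1  0  0  1        0          1          1                  1              1
1  0  0  0        1          0          1                  1              0
0  1  1  1        1          1          1                  1              0
0  1  1  0        0          1          1                  1              1
0  1  0  1        1          1          1                  1              0
0  1  0  0        0          1          1                  1              1
0  0  1  1        1          1          1                  1              0
0  0  1  0        0          1          1                  1              1
0  0  0  1        1          1          1                  1              0
0  0  0  0        0          0          1                  1              1
The formula is true on 8 of the 16 rows.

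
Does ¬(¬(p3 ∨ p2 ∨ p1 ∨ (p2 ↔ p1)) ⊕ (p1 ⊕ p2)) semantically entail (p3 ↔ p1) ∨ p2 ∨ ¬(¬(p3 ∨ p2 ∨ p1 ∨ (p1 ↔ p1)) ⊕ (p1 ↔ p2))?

p1 | p2 | p3 | φ | ψ
-- | -- | -- | - | -
1  | 1  | 1  | 1 | 1
1  | 1  | 0  | 1 | 1
1  | 0  | 1  | 0 | 1
1  | 0  | 0  | 0 | 1
0  | 1  | 1  | 0 | 1
0  | 1  | 0  | 0 | 1
0  | 0  | 1  | 1 | 0
0  | 0  | 0  | 1 | 1
At p1=0, p2=0, p3=1 we have φ true but ψ false, so φ does not entail ψ.

no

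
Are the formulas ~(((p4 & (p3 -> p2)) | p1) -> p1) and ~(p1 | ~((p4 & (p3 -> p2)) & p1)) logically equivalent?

not equivalent

  p1     p2     p3     p4   |    φ      ψ  
False  False  False  False  |  False  False
False  False  False   True  |   True  False
False  False   True  False  |  False  False
False  False   True   True  |  False  False
False   True  False  False  |  False  False
False   True  False   True  |   True  False
False   True   True  False  |  False  False
False   True   True   True  |   True  False
 True  False  False  False  |  False  False
 True  False  False   True  |  False  False
 True  False   True  False  |  False  False
 True  False   True   True  |  False  False
 True   True  False  False  |  False  False
 True   True  False   True  |  False  False
 True   True   True  False  |  False  False
 True   True   True   True  |  False  False
The columns differ at p1=False, p2=False, p3=False, p4=True (φ=True, ψ=False), so they are not equivalent.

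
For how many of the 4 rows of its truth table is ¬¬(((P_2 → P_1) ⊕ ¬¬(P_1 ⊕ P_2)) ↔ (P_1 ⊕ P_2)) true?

P_1  P_2  |  (P_2 → P_1)  (P_1 ⊕ P_2)  ¬(P_1 ⊕ P_2)  ¬¬(P_1 ⊕ P_2)  φ
 T    T   |       T            F            T              F        F
 T    F   |       T            T            F              T        F
 F    T   |       F            T            F              T        T
 F    F   |       T            F            T              F        F
The formula is true on 1 of the 4 rows.

1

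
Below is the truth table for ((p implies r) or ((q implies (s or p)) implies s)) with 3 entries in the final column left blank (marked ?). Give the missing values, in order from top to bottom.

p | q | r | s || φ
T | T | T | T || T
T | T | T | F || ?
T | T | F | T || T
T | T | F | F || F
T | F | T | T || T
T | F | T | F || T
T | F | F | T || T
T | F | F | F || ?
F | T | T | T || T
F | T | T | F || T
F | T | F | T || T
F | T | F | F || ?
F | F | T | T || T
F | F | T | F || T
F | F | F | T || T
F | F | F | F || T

T, F, T

Row p=T, q=T, r=T, s=F: (p implies r) = T, ((q implies (s or p)) implies s) = F, so the formula = T.
Row p=T, q=F, r=F, s=F: (p implies r) = F, ((q implies (s or p)) implies s) = F, so the formula = F.
Row p=F, q=T, r=F, s=F: (p implies r) = T, ((q implies (s or p)) implies s) = T, so the formula = T.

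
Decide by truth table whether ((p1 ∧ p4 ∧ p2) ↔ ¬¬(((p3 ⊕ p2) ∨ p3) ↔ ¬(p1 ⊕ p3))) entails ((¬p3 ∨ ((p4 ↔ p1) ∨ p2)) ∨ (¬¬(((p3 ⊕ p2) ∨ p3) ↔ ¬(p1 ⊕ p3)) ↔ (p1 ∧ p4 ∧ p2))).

yes

  p1  |   p2  |   p3  |   p4  ||   φ   |   ψ  
False | False | False | False ||  True |  True
False | False | False |  True ||  True |  True
False | False |  True | False ||  True |  True
False | False |  True |  True ||  True |  True
False |  True | False | False || False |  True
False |  True | False |  True || False |  True
False |  True |  True | False ||  True |  True
False |  True |  True |  True ||  True |  True
 True | False | False | False || False |  True
 True | False | False |  True || False |  True
 True | False |  True | False || False | False
 True | False |  True |  True || False |  True
 True |  True | False | False ||  True |  True
 True |  True | False |  True || False |  True
 True |  True |  True | False || False |  True
 True |  True |  True |  True ||  True |  True
In every row where φ is true, ψ is also true, so φ ⊨ ψ.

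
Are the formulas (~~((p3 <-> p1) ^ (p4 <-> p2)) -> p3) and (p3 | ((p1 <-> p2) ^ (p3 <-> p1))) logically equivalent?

not equivalent

p1  p2  p3  p4  |  φ  ψ
0   0   0   0   |  1  0
0   0   0   1   |  0  0
0   0   1   0   |  1  1
0   0   1   1   |  1  1
0   1   0   0   |  0  1
0   1   0   1   |  1  1
0   1   1   0   |  1  1
0   1   1   1   |  1  1
1   0   0   0   |  0  0
1   0   0   1   |  1  0
1   0   1   0   |  1  1
1   0   1   1   |  1  1
1   1   0   0   |  1  1
1   1   0   1   |  0  1
1   1   1   0   |  1  1
1   1   1   1   |  1  1
The columns differ at p1=0, p2=0, p3=0, p4=0 (φ=1, ψ=0), so they are not equivalent.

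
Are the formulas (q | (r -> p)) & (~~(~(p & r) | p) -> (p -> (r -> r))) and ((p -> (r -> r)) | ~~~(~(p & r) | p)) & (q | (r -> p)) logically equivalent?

equivalent

p | q | r | φ | ψ
- | - | - | - | -
T | T | T | T | T
T | T | F | T | T
T | F | T | T | T
T | F | F | T | T
F | T | T | T | T
F | T | F | T | T
F | F | T | F | F
F | F | F | T | T
The columns for φ and ψ agree on every row, so they are logically equivalent.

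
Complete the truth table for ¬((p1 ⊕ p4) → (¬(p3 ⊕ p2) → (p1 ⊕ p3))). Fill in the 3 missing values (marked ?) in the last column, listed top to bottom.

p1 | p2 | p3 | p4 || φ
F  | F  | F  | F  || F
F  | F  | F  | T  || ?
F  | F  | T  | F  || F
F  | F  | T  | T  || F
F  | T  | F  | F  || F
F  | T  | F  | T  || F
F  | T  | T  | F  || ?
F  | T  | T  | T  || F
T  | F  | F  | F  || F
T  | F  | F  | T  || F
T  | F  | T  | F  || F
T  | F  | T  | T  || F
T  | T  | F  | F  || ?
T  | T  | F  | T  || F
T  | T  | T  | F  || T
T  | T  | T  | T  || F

T, F, F

Row p1=F, p2=F, p3=F, p4=T: (p1 ⊕ p4) = T, (¬(p3 ⊕ p2) → (p1 ⊕ p3)) = F, ((p1 ⊕ p4) → (¬(p3 ⊕ p2) → (p1 ⊕ p3))) = F, so the formula = T.
Row p1=F, p2=T, p3=T, p4=F: (p1 ⊕ p4) = F, (¬(p3 ⊕ p2) → (p1 ⊕ p3)) = T, ((p1 ⊕ p4) → (¬(p3 ⊕ p2) → (p1 ⊕ p3))) = T, so the formula = F.
Row p1=T, p2=T, p3=F, p4=F: (p1 ⊕ p4) = T, (¬(p3 ⊕ p2) → (p1 ⊕ p3)) = T, ((p1 ⊕ p4) → (¬(p3 ⊕ p2) → (p1 ⊕ p3))) = T, so the formula = F.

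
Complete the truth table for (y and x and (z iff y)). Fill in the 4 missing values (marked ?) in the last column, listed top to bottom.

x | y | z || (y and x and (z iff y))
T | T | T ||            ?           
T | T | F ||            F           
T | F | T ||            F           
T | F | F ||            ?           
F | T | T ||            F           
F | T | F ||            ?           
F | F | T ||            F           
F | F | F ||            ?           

Row x=T, y=T, z=T: (z iff y) = T, so (y and x and (z iff y)) = T.
Row x=T, y=F, z=F: (z iff y) = T, so (y and x and (z iff y)) = F.
Row x=F, y=T, z=F: (z iff y) = F, so (y and x and (z iff y)) = F.
Row x=F, y=F, z=F: (z iff y) = T, so (y and x and (z iff y)) = F.

T, F, F, F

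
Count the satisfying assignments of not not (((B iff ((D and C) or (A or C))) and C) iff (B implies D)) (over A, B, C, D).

A | B | C | D | φ
- | - | - | - | -
F | F | F | F | F
F | F | F | T | F
F | F | T | F | F
F | F | T | T | F
F | T | F | F | T
F | T | F | T | F
F | T | T | F | F
F | T | T | T | T
T | F | F | F | F
T | F | F | T | F
T | F | T | F | F
T | F | T | T | F
T | T | F | F | T
T | T | F | T | F
T | T | T | F | F
T | T | T | T | T
The formula is true on 4 of the 16 rows.

4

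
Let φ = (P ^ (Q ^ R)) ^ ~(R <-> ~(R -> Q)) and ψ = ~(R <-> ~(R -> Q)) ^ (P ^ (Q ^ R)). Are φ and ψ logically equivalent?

P | Q | R || φ | ψ
1 | 1 | 1 || 0 | 0
1 | 1 | 0 || 0 | 0
1 | 0 | 1 || 0 | 0
1 | 0 | 0 || 1 | 1
0 | 1 | 1 || 1 | 1
0 | 1 | 0 || 1 | 1
0 | 0 | 1 || 1 | 1
0 | 0 | 0 || 0 | 0
The columns for φ and ψ agree on every row, so they are logically equivalent.

equivalent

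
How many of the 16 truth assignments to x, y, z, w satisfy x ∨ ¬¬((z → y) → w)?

13

x  y  z  w  |  (z → y)  ((z → y) → w)  ¬((z → y) → w)  ¬¬((z → y) → w)  (x ∨ ¬¬((z → y) → w))
T  T  T  T  |     T           T              F                T                   T          
T  T  T  F  |     T           F              T                F                   T          
T  T  F  T  |     T           T              F                T                   T          
T  T  F  F  |     T           F              T                F                   T          
T  F  T  T  |     F           T              F                T                   T          
T  F  T  F  |     F           T              F                T                   T          
T  F  F  T  |     T           T              F                T                   T          
T  F  F  F  |     T           F              T                F                   T          
F  T  T  T  |     T           T              F                T                   T          
F  T  T  F  |     T           F              T                F                   F          
F  T  F  T  |     T           T              F                T                   T          
F  T  F  F  |     T           F              T                F                   F          
F  F  T  T  |     F           T              F                T                   T          
F  F  T  F  |     F           T              F                T                   T          
F  F  F  T  |     T           T              F                T                   T          
F  F  F  F  |     T           F              T                F                   F          
The formula is true on 13 of the 16 rows.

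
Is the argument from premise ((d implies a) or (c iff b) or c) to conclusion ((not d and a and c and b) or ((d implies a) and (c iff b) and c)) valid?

a | b | c | d | φ | ψ
- | - | - | - | - | -
T | T | T | T | T | T
T | T | T | F | T | T
T | T | F | T | T | F
T | T | F | F | T | F
T | F | T | T | T | F
T | F | T | F | T | F
T | F | F | T | T | F
T | F | F | F | T | F
F | T | T | T | T | F
F | T | T | F | T | T
F | T | F | T | F | F
F | T | F | F | T | F
F | F | T | T | T | F
F | F | T | F | T | F
F | F | F | T | T | F
F | F | F | F | T | F
At a=T, b=T, c=F, d=T we have φ true but ψ false, so φ does not entail ψ.

no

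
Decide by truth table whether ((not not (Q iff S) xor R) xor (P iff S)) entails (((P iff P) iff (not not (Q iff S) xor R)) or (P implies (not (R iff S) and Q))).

P | Q | R | S || φ | ψ
F | F | F | F || F | T
F | F | F | T || F | T
F | F | T | F || T | T
F | F | T | T || T | T
F | T | F | F || T | T
F | T | F | T || T | T
F | T | T | F || F | T
F | T | T | T || F | T
T | F | F | F || T | T
T | F | F | T || T | F
T | F | T | F || F | F
T | F | T | T || F | T
T | T | F | F || F | F
T | T | F | T || F | T
T | T | T | F || T | T
T | T | T | T || T | F
At P=T, Q=F, R=F, S=T we have φ true but ψ false, so φ does not entail ψ.

no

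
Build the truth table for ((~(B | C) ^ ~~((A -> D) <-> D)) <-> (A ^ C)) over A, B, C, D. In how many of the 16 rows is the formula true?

A  B  C  D  |  φ
T  T  T  T  |  F
T  T  T  F  |  F
T  T  F  T  |  T
T  T  F  F  |  T
T  F  T  T  |  F
T  F  T  F  |  F
T  F  F  T  |  F
T  F  F  F  |  F
F  T  T  T  |  T
F  T  T  F  |  F
F  T  F  T  |  F
F  T  F  F  |  T
F  F  T  T  |  T
F  F  T  F  |  F
F  F  F  T  |  T
F  F  F  F  |  F
The formula is true on 6 of the 16 rows.

6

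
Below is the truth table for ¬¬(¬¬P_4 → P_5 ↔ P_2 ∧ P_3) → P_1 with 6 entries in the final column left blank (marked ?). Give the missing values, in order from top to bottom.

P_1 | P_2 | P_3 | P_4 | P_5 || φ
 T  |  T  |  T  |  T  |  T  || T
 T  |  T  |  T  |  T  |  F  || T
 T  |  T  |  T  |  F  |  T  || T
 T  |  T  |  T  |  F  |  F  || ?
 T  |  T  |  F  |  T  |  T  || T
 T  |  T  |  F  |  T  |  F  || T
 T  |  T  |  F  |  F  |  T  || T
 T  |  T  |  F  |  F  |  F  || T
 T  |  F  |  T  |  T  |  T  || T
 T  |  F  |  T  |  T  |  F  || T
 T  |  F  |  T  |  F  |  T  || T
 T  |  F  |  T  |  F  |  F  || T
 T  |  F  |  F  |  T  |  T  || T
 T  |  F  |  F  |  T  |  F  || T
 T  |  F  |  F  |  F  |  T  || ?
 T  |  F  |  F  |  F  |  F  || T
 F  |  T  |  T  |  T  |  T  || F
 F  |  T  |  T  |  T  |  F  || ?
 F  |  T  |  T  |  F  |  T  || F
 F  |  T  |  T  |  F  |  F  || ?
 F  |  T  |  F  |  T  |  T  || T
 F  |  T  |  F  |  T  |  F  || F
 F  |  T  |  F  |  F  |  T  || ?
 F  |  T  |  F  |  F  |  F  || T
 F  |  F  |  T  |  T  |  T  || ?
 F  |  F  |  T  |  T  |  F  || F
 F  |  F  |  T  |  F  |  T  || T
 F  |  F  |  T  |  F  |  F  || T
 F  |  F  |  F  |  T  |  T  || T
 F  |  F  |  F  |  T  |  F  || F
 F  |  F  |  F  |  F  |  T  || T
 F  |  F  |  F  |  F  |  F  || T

Row P_1=T, P_2=T, P_3=T, P_4=F, P_5=F: ¬¬(¬¬P_4 → P_5 ↔ P_2 ∧ P_3) = T, so the formula = T.
Row P_1=T, P_2=F, P_3=F, P_4=F, P_5=T: ¬¬(¬¬P_4 → P_5 ↔ P_2 ∧ P_3) = F, so the formula = T.
Row P_1=F, P_2=T, P_3=T, P_4=T, P_5=F: ¬¬(¬¬P_4 → P_5 ↔ P_2 ∧ P_3) = F, so the formula = T.
Row P_1=F, P_2=T, P_3=T, P_4=F, P_5=F: ¬¬(¬¬P_4 → P_5 ↔ P_2 ∧ P_3) = T, so the formula = F.
Row P_1=F, P_2=T, P_3=F, P_4=F, P_5=T: ¬¬(¬¬P_4 → P_5 ↔ P_2 ∧ P_3) = F, so the formula = T.
Row P_1=F, P_2=F, P_3=T, P_4=T, P_5=T: ¬¬(¬¬P_4 → P_5 ↔ P_2 ∧ P_3) = F, so the formula = T.

T, T, T, F, T, T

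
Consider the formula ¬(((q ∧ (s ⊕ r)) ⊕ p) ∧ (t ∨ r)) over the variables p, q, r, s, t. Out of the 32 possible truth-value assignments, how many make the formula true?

p  q  r  s  t  |  φ
0  0  0  0  0  |  1
0  0  0  0  1  |  1
0  0  0  1  0  |  1
0  0  0  1  1  |  1
0  0  1  0  0  |  1
0  0  1  0  1  |  1
0  0  1  1  0  |  1
0  0  1  1  1  |  1
0  1  0  0  0  |  1
0  1  0  0  1  |  1
0  1  0  1  0  |  1
0  1  0  1  1  |  0
0  1  1  0  0  |  0
0  1  1  0  1  |  0
0  1  1  1  0  |  1
0  1  1  1  1  |  1
1  0  0  0  0  |  1
1  0  0  0  1  |  0
1  0  0  1  0  |  1
1  0  0  1  1  |  0
1  0  1  0  0  |  0
1  0  1  0  1  |  0
1  0  1  1  0  |  0
1  0  1  1  1  |  0
1  1  0  0  0  |  1
1  1  0  0  1  |  0
1  1  0  1  0  |  1
1  1  0  1  1  |  1
1  1  1  0  0  |  1
1  1  1  0  1  |  1
1  1  1  1  0  |  0
1  1  1  1  1  |  0
The formula is true on 20 of the 32 rows.

20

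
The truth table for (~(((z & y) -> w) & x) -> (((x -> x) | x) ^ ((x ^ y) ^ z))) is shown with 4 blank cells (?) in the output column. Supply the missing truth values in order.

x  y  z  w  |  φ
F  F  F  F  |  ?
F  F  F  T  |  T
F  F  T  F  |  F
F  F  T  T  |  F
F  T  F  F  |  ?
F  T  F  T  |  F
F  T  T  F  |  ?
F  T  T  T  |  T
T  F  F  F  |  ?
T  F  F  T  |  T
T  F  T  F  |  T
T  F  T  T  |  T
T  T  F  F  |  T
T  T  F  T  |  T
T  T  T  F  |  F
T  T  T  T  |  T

Row x=F, y=F, z=F, w=F: ~(((z & y) -> w) & x) = T, (((x -> x) | x) ^ ((x ^ y) ^ z)) = T, so the formula = T.
Row x=F, y=T, z=F, w=F: ~(((z & y) -> w) & x) = T, (((x -> x) | x) ^ ((x ^ y) ^ z)) = F, so the formula = F.
Row x=F, y=T, z=T, w=F: ~(((z & y) -> w) & x) = T, (((x -> x) | x) ^ ((x ^ y) ^ z)) = T, so the formula = T.
Row x=T, y=F, z=F, w=F: ~(((z & y) -> w) & x) = F, (((x -> x) | x) ^ ((x ^ y) ^ z)) = F, so the formula = T.

T, F, T, T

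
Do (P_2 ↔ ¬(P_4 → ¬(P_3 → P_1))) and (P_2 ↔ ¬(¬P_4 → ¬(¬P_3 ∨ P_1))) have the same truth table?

not equivalent

P_1 | P_2 | P_3 | P_4 | φ | ψ
--- | --- | --- | --- | - | -
 T  |  T  |  T  |  T  | T | F
 T  |  T  |  T  |  F  | F | T
 T  |  T  |  F  |  T  | T | F
 T  |  T  |  F  |  F  | F | T
 T  |  F  |  T  |  T  | F | T
 T  |  F  |  T  |  F  | T | F
 T  |  F  |  F  |  T  | F | T
 T  |  F  |  F  |  F  | T | F
 F  |  T  |  T  |  T  | F | F
 F  |  T  |  T  |  F  | F | F
 F  |  T  |  F  |  T  | T | F
 F  |  T  |  F  |  F  | F | T
 F  |  F  |  T  |  T  | T | T
 F  |  F  |  T  |  F  | T | T
 F  |  F  |  F  |  T  | F | T
 F  |  F  |  F  |  F  | T | F
The columns differ at P_1=T, P_2=T, P_3=T, P_4=T (φ=T, ψ=F), so they are not equivalent.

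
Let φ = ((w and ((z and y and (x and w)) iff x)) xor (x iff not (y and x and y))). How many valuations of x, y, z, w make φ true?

  x   |   y   |   z   |   w   || (x and w) | (z and y and (x and w)) | (y and x and y) | not (y and x and y) | (x iff not (y and x and y)) |   φ  
False | False | False | False ||   False   |          False          |      False      |         True        |            False            | False
False | False | False |  True ||   False   |          False          |      False      |         True        |            False            |  True
False | False |  True | False ||   False   |          False          |      False      |         True        |            False            | False
False | False |  True |  True ||   False   |          False          |      False      |         True        |            False            |  True
False |  True | False | False ||   False   |          False          |      False      |         True        |            False            | False
False |  True | False |  True ||   False   |          False          |      False      |         True        |            False            |  True
False |  True |  True | False ||   False   |          False          |      False      |         True        |            False            | False
False |  True |  True |  True ||   False   |          False          |      False      |         True        |            False            |  True
 True | False | False | False ||   False   |          False          |      False      |         True        |             True            |  True
 True | False | False |  True ||    True   |          False          |      False      |         True        |             True            |  True
 True | False |  True | False ||   False   |          False          |      False      |         True        |             True            |  True
 True | False |  True |  True ||    True   |          False          |      False      |         True        |             True            |  True
 True |  True | False | False ||   False   |          False          |       True      |        False        |            False            | False
 True |  True | False |  True ||    True   |          False          |       True      |        False        |            False            | False
 True |  True |  True | False ||   False   |          False          |       True      |        False        |            False            | False
 True |  True |  True |  True ||    True   |           True          |       True      |        False        |            False            |  True
The formula is true on 9 of the 16 rows.

9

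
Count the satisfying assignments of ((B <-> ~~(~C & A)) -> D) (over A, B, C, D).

A | B | C | D || ~C | (~C & A) | ~(~C & A) | ~~(~C & A) | (B <-> ~~(~C & A)) | ((B <-> ~~(~C & A)) -> D)
F | F | F | F || T  |    F     |     T     |     F      |         T          |             F            
F | F | F | T || T  |    F     |     T     |     F      |         T          |             T            
F | F | T | F || F  |    F     |     T     |     F      |         T          |             F            
F | F | T | T || F  |    F     |     T     |     F      |         T          |             T            
F | T | F | F || T  |    F     |     T     |     F      |         F          |             T            
F | T | F | T || T  |    F     |     T     |     F      |         F          |             T            
F | T | T | F || F  |    F     |     T     |     F      |         F          |             T            
F | T | T | T || F  |    F     |     T     |     F      |         F          |             T            
T | F | F | F || T  |    T     |     F     |     T      |         F          |             T            
T | F | F | T || T  |    T     |     F     |     T      |         F          |             T            
T | F | T | F || F  |    F     |     T     |     F      |         T          |             F            
T | F | T | T || F  |    F     |     T     |     F      |         T          |             T            
T | T | F | F || T  |    T     |     F     |     T      |         T          |             F            
T | T | F | T || T  |    T     |     F     |     T      |         T          |             T            
T | T | T | F || F  |    F     |     T     |     F      |         F          |             T            
T | T | T | T || F  |    F     |     T     |     F      |         F          |             T            
The formula is true on 12 of the 16 rows.

12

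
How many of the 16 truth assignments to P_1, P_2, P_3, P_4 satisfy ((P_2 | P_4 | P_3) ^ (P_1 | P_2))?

4

P_1  P_2  P_3  P_4     (P_2 | P_4 | P_3)  (P_1 | P_2)  φ
 T    T    T    T              T               T       F
 T    T    T    F              T               T       F
 T    T    F    T              T               T       F
 T    T    F    F              T               T       F
 T    F    T    T              T               T       F
 T    F    T    F              T               T       F
 T    F    F    T              T               T       F
 T    F    F    F              F               T       T
 F    T    T    T              T               T       F
 F    T    T    F              T               T       F
 F    T    F    T              T               T       F
 F    T    F    F              T               T       F
 F    F    T    T              T               F       T
 F    F    T    F              T               F       T
 F    F    F    T              T               F       T
 F    F    F    F              F               F       F
The formula is true on 4 of the 16 rows.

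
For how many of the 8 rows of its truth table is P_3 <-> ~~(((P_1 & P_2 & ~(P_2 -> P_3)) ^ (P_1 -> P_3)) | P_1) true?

4

 P_1    P_2    P_3   |    φ  
False  False  False  |  False
False  False   True  |   True
False   True  False  |  False
False   True   True  |   True
 True  False  False  |  False
 True  False   True  |   True
 True   True  False  |  False
 True   True   True  |   True
The formula is true on 4 of the 8 rows.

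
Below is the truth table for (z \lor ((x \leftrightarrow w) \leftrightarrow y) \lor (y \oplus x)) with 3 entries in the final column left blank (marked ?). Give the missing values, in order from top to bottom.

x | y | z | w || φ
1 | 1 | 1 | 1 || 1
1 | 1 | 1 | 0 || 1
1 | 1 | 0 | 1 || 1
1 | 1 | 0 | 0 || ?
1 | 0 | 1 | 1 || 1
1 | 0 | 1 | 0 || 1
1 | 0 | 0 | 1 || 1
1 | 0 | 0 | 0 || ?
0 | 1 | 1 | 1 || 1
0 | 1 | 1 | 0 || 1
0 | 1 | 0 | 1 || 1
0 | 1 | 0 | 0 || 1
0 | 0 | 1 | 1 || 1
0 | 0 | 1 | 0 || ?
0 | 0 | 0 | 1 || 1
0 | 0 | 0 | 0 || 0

0, 1, 1

Row x=1, y=1, z=0, w=0: ((x \leftrightarrow w) \leftrightarrow y) = 0, (y \oplus x) = 0, so the formula = 0.
Row x=1, y=0, z=0, w=0: ((x \leftrightarrow w) \leftrightarrow y) = 1, (y \oplus x) = 1, so the formula = 1.
Row x=0, y=0, z=1, w=0: ((x \leftrightarrow w) \leftrightarrow y) = 0, (y \oplus x) = 0, so the formula = 1.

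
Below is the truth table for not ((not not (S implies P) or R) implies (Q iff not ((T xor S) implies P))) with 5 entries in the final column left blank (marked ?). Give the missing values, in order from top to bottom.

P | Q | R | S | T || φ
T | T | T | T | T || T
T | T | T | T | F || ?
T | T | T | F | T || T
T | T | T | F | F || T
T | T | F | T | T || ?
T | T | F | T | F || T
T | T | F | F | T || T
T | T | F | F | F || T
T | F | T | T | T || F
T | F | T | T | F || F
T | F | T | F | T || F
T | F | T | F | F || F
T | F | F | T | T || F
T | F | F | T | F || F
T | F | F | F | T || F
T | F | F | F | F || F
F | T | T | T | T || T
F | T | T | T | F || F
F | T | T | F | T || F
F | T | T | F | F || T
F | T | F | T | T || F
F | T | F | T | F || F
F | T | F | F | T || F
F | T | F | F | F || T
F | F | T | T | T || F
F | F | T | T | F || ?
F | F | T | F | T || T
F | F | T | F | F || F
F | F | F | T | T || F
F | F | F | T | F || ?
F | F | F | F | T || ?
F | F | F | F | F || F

T, T, T, F, T

Row P=T, Q=T, R=T, S=T, T=F: (not not (S implies P) or R) = T, (Q iff not ((T xor S) implies P)) = F, ((not not (S implies P) or R) implies (Q iff not ((T xor S) implies P))) = F, so the formula = T.
Row P=T, Q=T, R=F, S=T, T=T: (not not (S implies P) or R) = T, (Q iff not ((T xor S) implies P)) = F, ((not not (S implies P) or R) implies (Q iff not ((T xor S) implies P))) = F, so the formula = T.
Row P=F, Q=F, R=T, S=T, T=F: (not not (S implies P) or R) = T, (Q iff not ((T xor S) implies P)) = F, ((not not (S implies P) or R) implies (Q iff not ((T xor S) implies P))) = F, so the formula = T.
Row P=F, Q=F, R=F, S=T, T=F: (not not (S implies P) or R) = F, (Q iff not ((T xor S) implies P)) = F, ((not not (S implies P) or R) implies (Q iff not ((T xor S) implies P))) = T, so the formula = F.
Row P=F, Q=F, R=F, S=F, T=T: (not not (S implies P) or R) = T, (Q iff not ((T xor S) implies P)) = F, ((not not (S implies P) or R) implies (Q iff not ((T xor S) implies P))) = F, so the formula = T.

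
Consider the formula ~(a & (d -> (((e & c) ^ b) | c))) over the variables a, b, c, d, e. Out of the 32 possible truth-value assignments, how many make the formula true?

a | b | c | d | e | φ
- | - | - | - | - | -
F | F | F | F | F | T
F | F | F | F | T | T
F | F | F | T | F | T
F | F | F | T | T | T
F | F | T | F | F | T
F | F | T | F | T | T
F | F | T | T | F | T
F | F | T | T | T | T
F | T | F | F | F | T
F | T | F | F | T | T
F | T | F | T | F | T
F | T | F | T | T | T
F | T | T | F | F | T
F | T | T | F | T | T
F | T | T | T | F | T
F | T | T | T | T | T
T | F | F | F | F | F
T | F | F | F | T | F
T | F | F | T | F | T
T | F | F | T | T | T
T | F | T | F | F | F
T | F | T | F | T | F
T | F | T | T | F | F
T | F | T | T | T | F
T | T | F | F | F | F
T | T | F | F | T | F
T | T | F | T | F | F
T | T | F | T | T | F
T | T | T | F | F | F
T | T | T | F | T | F
T | T | T | T | F | F
T | T | T | T | T | F
The formula is true on 18 of the 32 rows.

18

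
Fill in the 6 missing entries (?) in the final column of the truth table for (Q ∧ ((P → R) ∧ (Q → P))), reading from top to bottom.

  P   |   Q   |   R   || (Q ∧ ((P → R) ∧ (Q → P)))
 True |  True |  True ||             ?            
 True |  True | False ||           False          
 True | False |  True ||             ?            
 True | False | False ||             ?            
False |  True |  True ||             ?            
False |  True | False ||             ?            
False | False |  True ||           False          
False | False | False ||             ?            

Row P=True, Q=True, R=True: ((P → R) ∧ (Q → P)) = True, so (Q ∧ ((P → R) ∧ (Q → P))) = True.
Row P=True, Q=False, R=True: ((P → R) ∧ (Q → P)) = True, so (Q ∧ ((P → R) ∧ (Q → P))) = False.
Row P=True, Q=False, R=False: ((P → R) ∧ (Q → P)) = False, so (Q ∧ ((P → R) ∧ (Q → P))) = False.
Row P=False, Q=True, R=True: ((P → R) ∧ (Q → P)) = False, so (Q ∧ ((P → R) ∧ (Q → P))) = False.
Row P=False, Q=True, R=False: ((P → R) ∧ (Q → P)) = False, so (Q ∧ ((P → R) ∧ (Q → P))) = False.
Row P=False, Q=False, R=False: ((P → R) ∧ (Q → P)) = True, so (Q ∧ ((P → R) ∧ (Q → P))) = False.

True, False, False, False, False, False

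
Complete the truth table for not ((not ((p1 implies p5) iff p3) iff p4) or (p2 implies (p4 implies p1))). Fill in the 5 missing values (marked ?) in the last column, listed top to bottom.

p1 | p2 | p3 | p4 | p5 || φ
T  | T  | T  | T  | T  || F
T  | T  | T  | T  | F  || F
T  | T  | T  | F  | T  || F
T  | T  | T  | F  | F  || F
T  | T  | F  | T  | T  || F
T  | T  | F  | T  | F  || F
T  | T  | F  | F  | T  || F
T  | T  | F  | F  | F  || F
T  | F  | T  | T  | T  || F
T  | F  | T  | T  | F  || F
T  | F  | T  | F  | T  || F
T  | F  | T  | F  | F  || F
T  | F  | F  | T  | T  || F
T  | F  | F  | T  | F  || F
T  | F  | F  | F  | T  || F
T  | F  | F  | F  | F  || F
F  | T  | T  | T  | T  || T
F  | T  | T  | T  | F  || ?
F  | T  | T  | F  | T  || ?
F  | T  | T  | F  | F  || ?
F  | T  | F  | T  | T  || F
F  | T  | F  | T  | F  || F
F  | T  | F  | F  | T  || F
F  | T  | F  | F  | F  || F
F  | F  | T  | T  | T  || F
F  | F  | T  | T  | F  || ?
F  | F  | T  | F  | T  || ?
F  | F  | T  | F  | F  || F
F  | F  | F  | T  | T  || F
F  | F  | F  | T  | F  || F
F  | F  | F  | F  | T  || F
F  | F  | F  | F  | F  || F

T, F, F, F, F

Row p1=F, p2=T, p3=T, p4=T, p5=F: (not ((p1 implies p5) iff p3) iff p4) = F, (p2 implies (p4 implies p1)) = F, ((not ((p1 implies p5) iff p3) iff p4) or (p2 implies (p4 implies p1))) = F, so the formula = T.
Row p1=F, p2=T, p3=T, p4=F, p5=T: (not ((p1 implies p5) iff p3) iff p4) = T, (p2 implies (p4 implies p1)) = T, ((not ((p1 implies p5) iff p3) iff p4) or (p2 implies (p4 implies p1))) = T, so the formula = F.
Row p1=F, p2=T, p3=T, p4=F, p5=F: (not ((p1 implies p5) iff p3) iff p4) = T, (p2 implies (p4 implies p1)) = T, ((not ((p1 implies p5) iff p3) iff p4) or (p2 implies (p4 implies p1))) = T, so the formula = F.
Row p1=F, p2=F, p3=T, p4=T, p5=F: (not ((p1 implies p5) iff p3) iff p4) = F, (p2 implies (p4 implies p1)) = T, ((not ((p1 implies p5) iff p3) iff p4) or (p2 implies (p4 implies p1))) = T, so the formula = F.
Row p1=F, p2=F, p3=T, p4=F, p5=T: (not ((p1 implies p5) iff p3) iff p4) = T, (p2 implies (p4 implies p1)) = T, ((not ((p1 implies p5) iff p3) iff p4) or (p2 implies (p4 implies p1))) = T, so the formula = F.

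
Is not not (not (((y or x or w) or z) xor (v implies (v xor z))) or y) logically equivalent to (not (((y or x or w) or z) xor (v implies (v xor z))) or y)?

equivalent

x | y | z | w | v | φ | ψ
- | - | - | - | - | - | -
F | F | F | F | F | F | F
F | F | F | F | T | F | F
F | F | F | T | F | T | T
F | F | F | T | T | T | T
F | F | T | F | F | T | T
F | F | T | F | T | F | F
F | F | T | T | F | T | T
F | F | T | T | T | F | F
F | T | F | F | F | T | T
F | T | F | F | T | T | T
F | T | F | T | F | T | T
F | T | F | T | T | T | T
F | T | T | F | F | T | T
F | T | T | F | T | T | T
F | T | T | T | F | T | T
F | T | T | T | T | T | T
T | F | F | F | F | T | T
T | F | F | F | T | T | T
T | F | F | T | F | T | T
T | F | F | T | T | T | T
T | F | T | F | F | T | T
T | F | T | F | T | F | F
T | F | T | T | F | T | T
T | F | T | T | T | F | F
T | T | F | F | F | T | T
T | T | F | F | T | T | T
T | T | F | T | F | T | T
T | T | F | T | T | T | T
T | T | T | F | F | T | T
T | T | T | F | T | T | T
T | T | T | T | F | T | T
T | T | T | T | T | T | T
The columns for φ and ψ agree on every row, so they are logically equivalent.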